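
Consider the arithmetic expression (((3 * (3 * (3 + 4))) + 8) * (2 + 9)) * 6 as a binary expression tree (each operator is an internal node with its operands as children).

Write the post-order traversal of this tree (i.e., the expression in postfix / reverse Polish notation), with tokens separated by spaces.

Post-order on an expression tree gives postfix notation: for each operator, emit left operand, right operand, then the operator.

3 3 3 4 + * * 8 + 2 9 + * 6 *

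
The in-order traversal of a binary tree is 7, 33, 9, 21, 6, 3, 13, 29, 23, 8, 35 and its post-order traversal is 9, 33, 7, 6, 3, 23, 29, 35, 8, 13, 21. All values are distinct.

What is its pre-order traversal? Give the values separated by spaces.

The last element of post-order is the root; it splits in-order into left and right subtrees.
Root 21: left subtree has 3 nodes {7, 33, 9}, right has 7 {6, 3, 13, 29, 23, 8, 35}.
  Root 7: left subtree has 0 nodes { }, right has 2 {33, 9}.
    Root 33: left subtree has 0 nodes { }, right has 1 {9}.
  Root 13: left subtree has 2 nodes {6, 3}, right has 4 {29, 23, 8, 35}.
    Root 3: left subtree has 1 node {6}, right has 0 { }.
    Root 8: left subtree has 2 nodes {29, 23}, right has 1 {35}.
      Root 29: left subtree has 0 nodes { }, right has 1 {23}.

21 7 33 9 13 3 6 8 29 23 35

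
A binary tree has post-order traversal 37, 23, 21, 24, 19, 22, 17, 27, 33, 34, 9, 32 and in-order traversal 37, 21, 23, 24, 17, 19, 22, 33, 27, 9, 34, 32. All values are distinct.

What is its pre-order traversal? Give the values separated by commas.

32, 9, 33, 17, 24, 21, 37, 23, 22, 19, 27, 34

The last element of post-order is the root; it splits in-order into left and right subtrees.
Root 32: left subtree has 11 nodes {37, 21, 23, 24, 17, 19, 22, 33, 27, 9, 34}, right has 0 { }.
  Root 9: left subtree has 9 nodes {37, 21, 23, 24, 17, 19, 22, 33, 27}, right has 1 {34}.
    Root 33: left subtree has 7 nodes {37, 21, 23, 24, 17, 19, 22}, right has 1 {27}.
      Root 17: left subtree has 4 nodes {37, 21, 23, 24}, right has 2 {19, 22}.
        Root 24: left subtree has 3 nodes {37, 21, 23}, right has 0 { }.
          Root 21: left subtree has 1 node {37}, right has 1 {23}.
        Root 22: left subtree has 1 node {19}, right has 0 { }.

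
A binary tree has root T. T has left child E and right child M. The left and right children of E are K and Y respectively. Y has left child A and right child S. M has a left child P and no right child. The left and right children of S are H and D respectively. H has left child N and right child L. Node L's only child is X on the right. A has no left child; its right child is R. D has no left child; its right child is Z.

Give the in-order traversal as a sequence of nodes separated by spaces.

In-order visits the left subtree, then the node, then the right subtree.
At T: go left to E.
  At E: go left to K.
    K is a leaf — visit K.
  Visit E.
  At E: go right to Y.
    At Y: go left to A.
      At A: no left child.
      Visit A.
      At A: go right to R.
        R is a leaf — visit R.
    Visit Y.
    At Y: go right to S.
      At S: go left to H.
        At H: go left to N.
          N is a leaf — visit N.
        Visit H.
        At H: go right to L.
          At L: no left child.
          Visit L.
          At L: go right to X.
            X is a leaf — visit X.
      Visit S.
      At S: go right to D.
        At D: no left child.
        Visit D.
        At D: go right to Z.
          Z is a leaf — visit Z.
Visit T.
At T: go right to M.
  At M: go left to P.
    P is a leaf — visit P.
  Visit M.
  At M: no right child.

K E A R Y N H L X S D Z T P M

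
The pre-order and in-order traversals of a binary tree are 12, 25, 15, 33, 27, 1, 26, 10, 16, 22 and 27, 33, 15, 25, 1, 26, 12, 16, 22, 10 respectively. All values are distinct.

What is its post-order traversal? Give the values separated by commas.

The first element of pre-order is the root; it splits in-order into left and right subtrees.
Root 12: left subtree has 6 nodes {27, 33, 15, 25, 1, 26}, right has 3 {16, 22, 10}.
  Root 25: left subtree has 3 nodes {27, 33, 15}, right has 2 {1, 26}.
    Root 15: left subtree has 2 nodes {27, 33}, right has 0 { }.
      Root 33: left subtree has 1 node {27}, right has 0 { }.
    Root 1: left subtree has 0 nodes { }, right has 1 {26}.
  Root 10: left subtree has 2 nodes {16, 22}, right has 0 { }.
    Root 16: left subtree has 0 nodes { }, right has 1 {22}.

27, 33, 15, 26, 1, 25, 22, 16, 10, 12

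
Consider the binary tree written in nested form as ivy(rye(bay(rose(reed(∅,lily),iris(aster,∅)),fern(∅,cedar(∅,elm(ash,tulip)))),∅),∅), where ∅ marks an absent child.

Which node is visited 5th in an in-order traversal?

iris

In-order visits the left subtree, then the node, then the right subtree.
At ivy: go left to rye.
  At rye: go left to bay.
    At bay: go left to rose.
      At rose: go left to reed.
        At reed: no left child.
        Visit reed.
        At reed: go right to lily.
          lily is a leaf — visit lily.
      Visit rose.
      At rose: go right to iris.
        At iris: go left to aster.
          aster is a leaf — visit aster.
        Visit iris.
        At iris: no right child.
    Visit bay.
    At bay: go right to fern.
      At fern: no left child.
      Visit fern.
      At fern: go right to cedar.
        At cedar: no left child.
        Visit cedar.
        At cedar: go right to elm.
          At elm: go left to ash.
            ash is a leaf — visit ash.
          Visit elm.
          At elm: go right to tulip.
            tulip is a leaf — visit tulip.
  Visit rye.
  At rye: no right child.
Visit ivy.
At ivy: no right child.
Full in-order sequence: reed, lily, rose, aster, iris, bay, fern, cedar, ash, elm, tulip, rye, ivy.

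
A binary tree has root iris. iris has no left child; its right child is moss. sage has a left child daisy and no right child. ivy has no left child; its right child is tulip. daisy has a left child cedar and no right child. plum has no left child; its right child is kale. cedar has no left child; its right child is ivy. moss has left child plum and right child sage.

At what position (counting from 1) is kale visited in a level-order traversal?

Level-order visits nodes level by level from the root, left to right within each level.
Level 0: iris
Level 1: moss
Level 2: plum, sage
Level 3: kale, daisy
Level 4: cedar
Level 5: ivy
Level 6: tulip
Full level-order sequence: iris, moss, plum, sage, kale, daisy, cedar, ivy, tulip.

5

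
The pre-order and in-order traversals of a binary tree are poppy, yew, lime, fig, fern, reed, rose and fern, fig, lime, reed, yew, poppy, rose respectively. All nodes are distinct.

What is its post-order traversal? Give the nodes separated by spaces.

The first element of pre-order is the root; it splits in-order into left and right subtrees.
Root poppy: left subtree has 5 nodes {fern, fig, lime, reed, yew}, right has 1 {rose}.
  Root yew: left subtree has 4 nodes {fern, fig, lime, reed}, right has 0 { }.
    Root lime: left subtree has 2 nodes {fern, fig}, right has 1 {reed}.
      Root fig: left subtree has 1 node {fern}, right has 0 { }.

fern fig reed lime yew rose poppy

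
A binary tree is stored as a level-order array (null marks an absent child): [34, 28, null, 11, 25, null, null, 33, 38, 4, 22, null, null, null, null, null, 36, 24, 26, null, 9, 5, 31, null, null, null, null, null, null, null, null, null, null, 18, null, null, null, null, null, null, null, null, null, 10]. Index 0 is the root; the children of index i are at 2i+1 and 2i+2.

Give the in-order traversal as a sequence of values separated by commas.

In-order visits the left subtree, then the node, then the right subtree.
At 34: go left to 28.
  At 28: go left to 11.
    At 11: go left to 33.
      At 33: no left child.
      Visit 33.
      At 33: go right to 36.
        At 36: go left to 18.
          18 is a leaf — visit 18.
        Visit 36.
        At 36: no right child.
    Visit 11.
    At 11: go right to 38.
      At 38: go left to 24.
        24 is a leaf — visit 24.
      Visit 38.
      At 38: go right to 26.
        26 is a leaf — visit 26.
  Visit 28.
  At 28: go right to 25.
    At 25: go left to 4.
      At 4: no left child.
      Visit 4.
      At 4: go right to 9.
        9 is a leaf — visit 9.
    Visit 25.
    At 25: go right to 22.
      At 22: go left to 5.
        At 5: go left to 10.
          10 is a leaf — visit 10.
        Visit 5.
        At 5: no right child.
      Visit 22.
      At 22: go right to 31.
        31 is a leaf — visit 31.
Visit 34.
At 34: no right child.

33, 18, 36, 11, 24, 38, 26, 28, 4, 9, 25, 10, 5, 22, 31, 34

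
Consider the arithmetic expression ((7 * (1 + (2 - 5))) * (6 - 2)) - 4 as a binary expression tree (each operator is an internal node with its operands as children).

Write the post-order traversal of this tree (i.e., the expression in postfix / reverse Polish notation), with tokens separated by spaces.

7 1 2 5 - + * 6 2 - * 4 -

Post-order on an expression tree gives postfix notation: for each operator, emit left operand, right operand, then the operator.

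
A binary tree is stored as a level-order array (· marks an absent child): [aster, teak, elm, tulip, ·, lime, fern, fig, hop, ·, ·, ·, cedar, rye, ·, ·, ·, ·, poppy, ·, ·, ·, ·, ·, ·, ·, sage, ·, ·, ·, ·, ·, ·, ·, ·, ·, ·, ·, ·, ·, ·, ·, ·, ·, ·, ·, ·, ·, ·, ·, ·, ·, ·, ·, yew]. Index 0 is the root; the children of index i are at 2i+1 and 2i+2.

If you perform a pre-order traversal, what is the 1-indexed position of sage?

10

Pre-order visits the node, then its left subtree, then its right subtree.
Visit aster.
At aster: go left to teak.
  Visit teak.
  At teak: go left to tulip.
    Visit tulip.
    At tulip: go left to fig.
      fig is a leaf — visit fig.
    At tulip: go right to hop.
      Visit hop.
      At hop: no left child.
      At hop: go right to poppy.
        poppy is a leaf — visit poppy.
  At teak: no right child.
At aster: go right to elm.
  Visit elm.
  At elm: go left to lime.
    Visit lime.
    At lime: no left child.
    At lime: go right to cedar.
      Visit cedar.
      At cedar: no left child.
      At cedar: go right to sage.
        Visit sage.
        At sage: no left child.
        At sage: go right to yew.
          yew is a leaf — visit yew.
  At elm: go right to fern.
    Visit fern.
    At fern: go left to rye.
      rye is a leaf — visit rye.
    At fern: no right child.
Full pre-order sequence: aster, teak, tulip, fig, hop, poppy, elm, lime, cedar, sage, yew, fern, rye.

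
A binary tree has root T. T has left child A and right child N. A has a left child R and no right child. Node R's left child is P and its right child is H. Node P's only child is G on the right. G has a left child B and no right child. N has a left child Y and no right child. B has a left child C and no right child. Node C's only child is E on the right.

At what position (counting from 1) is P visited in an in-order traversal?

1

In-order visits the left subtree, then the node, then the right subtree.
At T: go left to A.
  At A: go left to R.
    At R: go left to P.
      At P: no left child.
      Visit P.
      At P: go right to G.
        At G: go left to B.
          At B: go left to C.
            At C: no left child.
            Visit C.
            At C: go right to E.
              E is a leaf — visit E.
          Visit B.
          At B: no right child.
        Visit G.
        At G: no right child.
    Visit R.
    At R: go right to H.
      H is a leaf — visit H.
  Visit A.
  At A: no right child.
Visit T.
At T: go right to N.
  At N: go left to Y.
    Y is a leaf — visit Y.
  Visit N.
  At N: no right child.
Full in-order sequence: P, C, E, B, G, R, H, A, T, Y, N.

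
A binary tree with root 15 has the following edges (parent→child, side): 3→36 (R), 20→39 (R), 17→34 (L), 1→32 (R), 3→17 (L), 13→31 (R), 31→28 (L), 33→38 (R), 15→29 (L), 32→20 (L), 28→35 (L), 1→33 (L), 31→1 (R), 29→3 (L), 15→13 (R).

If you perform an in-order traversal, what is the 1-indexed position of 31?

In-order visits the left subtree, then the node, then the right subtree.
At 15: go left to 29.
  At 29: go left to 3.
    At 3: go left to 17.
      At 17: go left to 34.
        34 is a leaf — visit 34.
      Visit 17.
      At 17: no right child.
    Visit 3.
    At 3: go right to 36.
      36 is a leaf — visit 36.
  Visit 29.
  At 29: no right child.
Visit 15.
At 15: go right to 13.
  At 13: no left child.
  Visit 13.
  At 13: go right to 31.
    At 31: go left to 28.
      At 28: go left to 35.
        35 is a leaf — visit 35.
      Visit 28.
      At 28: no right child.
    Visit 31.
    At 31: go right to 1.
      At 1: go left to 33.
        At 33: no left child.
        Visit 33.
        At 33: go right to 38.
          38 is a leaf — visit 38.
      Visit 1.
      At 1: go right to 32.
        At 32: go left to 20.
          At 20: no left child.
          Visit 20.
          At 20: go right to 39.
            39 is a leaf — visit 39.
        Visit 32.
        At 32: no right child.
Full in-order sequence: 34, 17, 3, 36, 29, 15, 13, 35, 28, 31, 33, 38, 1, 20, 39, 32.

10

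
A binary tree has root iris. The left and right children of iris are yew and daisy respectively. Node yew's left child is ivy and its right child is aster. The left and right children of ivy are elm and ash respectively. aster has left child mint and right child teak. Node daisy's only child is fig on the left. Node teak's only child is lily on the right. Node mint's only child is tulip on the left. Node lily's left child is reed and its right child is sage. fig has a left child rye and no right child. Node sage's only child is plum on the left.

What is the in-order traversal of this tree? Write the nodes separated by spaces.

elm ivy ash yew tulip mint aster teak reed lily plum sage iris rye fig daisy

In-order visits the left subtree, then the node, then the right subtree.
At iris: go left to yew.
  At yew: go left to ivy.
    At ivy: go left to elm.
      elm is a leaf — visit elm.
    Visit ivy.
    At ivy: go right to ash.
      ash is a leaf — visit ash.
  Visit yew.
  At yew: go right to aster.
    At aster: go left to mint.
      At mint: go left to tulip.
        tulip is a leaf — visit tulip.
      Visit mint.
      At mint: no right child.
    Visit aster.
    At aster: go right to teak.
      At teak: no left child.
      Visit teak.
      At teak: go right to lily.
        At lily: go left to reed.
          reed is a leaf — visit reed.
        Visit lily.
        At lily: go right to sage.
          At sage: go left to plum.
            plum is a leaf — visit plum.
          Visit sage.
          At sage: no right child.
Visit iris.
At iris: go right to daisy.
  At daisy: go left to fig.
    At fig: go left to rye.
      rye is a leaf — visit rye.
    Visit fig.
    At fig: no right child.
  Visit daisy.
  At daisy: no right child.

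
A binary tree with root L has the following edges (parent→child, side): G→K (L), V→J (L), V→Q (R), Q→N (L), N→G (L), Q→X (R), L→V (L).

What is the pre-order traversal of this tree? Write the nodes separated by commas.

Pre-order visits the node, then its left subtree, then its right subtree.
Visit L.
At L: go left to V.
  Visit V.
  At V: go left to J.
    J is a leaf — visit J.
  At V: go right to Q.
    Visit Q.
    At Q: go left to N.
      Visit N.
      At N: go left to G.
        Visit G.
        At G: go left to K.
          K is a leaf — visit K.
        At G: no right child.
      At N: no right child.
    At Q: go right to X.
      X is a leaf — visit X.
At L: no right child.

L, V, J, Q, N, G, K, X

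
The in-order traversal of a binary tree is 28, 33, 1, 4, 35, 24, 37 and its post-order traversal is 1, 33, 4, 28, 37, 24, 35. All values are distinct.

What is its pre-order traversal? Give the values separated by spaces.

35 28 4 33 1 24 37

The last element of post-order is the root; it splits in-order into left and right subtrees.
Root 35: left subtree has 4 nodes {28, 33, 1, 4}, right has 2 {24, 37}.
  Root 28: left subtree has 0 nodes { }, right has 3 {33, 1, 4}.
    Root 4: left subtree has 2 nodes {33, 1}, right has 0 { }.
      Root 33: left subtree has 0 nodes { }, right has 1 {1}.
  Root 24: left subtree has 0 nodes { }, right has 1 {37}.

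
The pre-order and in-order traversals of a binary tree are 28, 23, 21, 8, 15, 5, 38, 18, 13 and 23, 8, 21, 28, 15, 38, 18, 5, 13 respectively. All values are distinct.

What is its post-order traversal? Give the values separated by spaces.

The first element of pre-order is the root; it splits in-order into left and right subtrees.
Root 28: left subtree has 3 nodes {23, 8, 21}, right has 5 {15, 38, 18, 5, 13}.
  Root 23: left subtree has 0 nodes { }, right has 2 {8, 21}.
    Root 21: left subtree has 1 node {8}, right has 0 { }.
  Root 15: left subtree has 0 nodes { }, right has 4 {38, 18, 5, 13}.
    Root 5: left subtree has 2 nodes {38, 18}, right has 1 {13}.
      Root 38: left subtree has 0 nodes { }, right has 1 {18}.

8 21 23 18 38 13 5 15 28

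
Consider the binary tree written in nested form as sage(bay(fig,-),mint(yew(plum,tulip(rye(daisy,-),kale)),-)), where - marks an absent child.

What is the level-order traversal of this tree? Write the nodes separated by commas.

sage, bay, mint, fig, yew, plum, tulip, rye, kale, daisy

Level-order visits nodes level by level from the root, left to right within each level.
Level 0: sage
Level 1: bay, mint
Level 2: fig, yew
Level 3: plum, tulip
Level 4: rye, kale
Level 5: daisy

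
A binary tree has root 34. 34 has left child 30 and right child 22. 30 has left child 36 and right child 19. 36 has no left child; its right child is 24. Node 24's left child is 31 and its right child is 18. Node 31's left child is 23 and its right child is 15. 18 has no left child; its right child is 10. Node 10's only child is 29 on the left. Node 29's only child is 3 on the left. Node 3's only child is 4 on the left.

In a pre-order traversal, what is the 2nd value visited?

30

Pre-order visits the node, then its left subtree, then its right subtree.
Visit 34.
At 34: go left to 30.
  Visit 30.
  At 30: go left to 36.
    Visit 36.
    At 36: no left child.
    At 36: go right to 24.
      Visit 24.
      At 24: go left to 31.
        Visit 31.
        At 31: go left to 23.
          23 is a leaf — visit 23.
        At 31: go right to 15.
          15 is a leaf — visit 15.
      At 24: go right to 18.
        Visit 18.
        At 18: no left child.
        At 18: go right to 10.
          Visit 10.
          At 10: go left to 29.
            Visit 29.
            At 29: go left to 3.
              Visit 3.
              At 3: go left to 4.
                4 is a leaf — visit 4.
              At 3: no right child.
            At 29: no right child.
          At 10: no right child.
  At 30: go right to 19.
    19 is a leaf — visit 19.
At 34: go right to 22.
  22 is a leaf — visit 22.
Full pre-order sequence: 34, 30, 36, 24, 31, 23, 15, 18, 10, 29, 3, 4, 19, 22.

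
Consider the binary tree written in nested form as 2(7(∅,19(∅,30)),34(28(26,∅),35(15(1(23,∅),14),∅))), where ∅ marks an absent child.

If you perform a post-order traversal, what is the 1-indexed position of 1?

7

Post-order visits the left subtree, then the right subtree, then the node.
At 2: go left to 7.
  At 7: no left child.
  At 7: go right to 19.
    At 19: no left child.
    At 19: go right to 30.
      30 is a leaf — visit 30.
    Visit 19.
  Visit 7.
At 2: go right to 34.
  At 34: go left to 28.
    At 28: go left to 26.
      26 is a leaf — visit 26.
    At 28: no right child.
    Visit 28.
  At 34: go right to 35.
    At 35: go left to 15.
      At 15: go left to 1.
        At 1: go left to 23.
          23 is a leaf — visit 23.
        At 1: no right child.
        Visit 1.
      At 15: go right to 14.
        14 is a leaf — visit 14.
      Visit 15.
    At 35: no right child.
    Visit 35.
  Visit 34.
Visit 2.
Full post-order sequence: 30, 19, 7, 26, 28, 23, 1, 14, 15, 35, 34, 2.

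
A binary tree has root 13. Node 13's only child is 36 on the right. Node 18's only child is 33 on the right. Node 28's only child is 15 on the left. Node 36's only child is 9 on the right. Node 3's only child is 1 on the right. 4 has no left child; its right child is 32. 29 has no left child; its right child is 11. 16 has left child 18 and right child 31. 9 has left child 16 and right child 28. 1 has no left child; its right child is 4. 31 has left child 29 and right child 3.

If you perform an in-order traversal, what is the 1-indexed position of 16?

5

In-order visits the left subtree, then the node, then the right subtree.
At 13: no left child.
Visit 13.
At 13: go right to 36.
  At 36: no left child.
  Visit 36.
  At 36: go right to 9.
    At 9: go left to 16.
      At 16: go left to 18.
        At 18: no left child.
        Visit 18.
        At 18: go right to 33.
          33 is a leaf — visit 33.
      Visit 16.
      At 16: go right to 31.
        At 31: go left to 29.
          At 29: no left child.
          Visit 29.
          At 29: go right to 11.
            11 is a leaf — visit 11.
        Visit 31.
        At 31: go right to 3.
          At 3: no left child.
          Visit 3.
          At 3: go right to 1.
            At 1: no left child.
            Visit 1.
            At 1: go right to 4.
              At 4: no left child.
              Visit 4.
              At 4: go right to 32.
                32 is a leaf — visit 32.
    Visit 9.
    At 9: go right to 28.
      At 28: go left to 15.
        15 is a leaf — visit 15.
      Visit 28.
      At 28: no right child.
Full in-order sequence: 13, 36, 18, 33, 16, 29, 11, 31, 3, 1, 4, 32, 9, 15, 28.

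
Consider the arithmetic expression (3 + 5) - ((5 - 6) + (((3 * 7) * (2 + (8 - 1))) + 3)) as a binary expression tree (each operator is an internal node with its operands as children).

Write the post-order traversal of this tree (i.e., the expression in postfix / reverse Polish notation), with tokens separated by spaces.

Post-order on an expression tree gives postfix notation: for each operator, emit left operand, right operand, then the operator.

3 5 + 5 6 - 3 7 * 2 8 1 - + * 3 + + -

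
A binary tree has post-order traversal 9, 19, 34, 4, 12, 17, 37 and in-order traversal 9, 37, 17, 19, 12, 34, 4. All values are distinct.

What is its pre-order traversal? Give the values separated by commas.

37, 9, 17, 12, 19, 4, 34

The last element of post-order is the root; it splits in-order into left and right subtrees.
Root 37: left subtree has 1 node {9}, right has 5 {17, 19, 12, 34, 4}.
  Root 17: left subtree has 0 nodes { }, right has 4 {19, 12, 34, 4}.
    Root 12: left subtree has 1 node {19}, right has 2 {34, 4}.
      Root 4: left subtree has 1 node {34}, right has 0 { }.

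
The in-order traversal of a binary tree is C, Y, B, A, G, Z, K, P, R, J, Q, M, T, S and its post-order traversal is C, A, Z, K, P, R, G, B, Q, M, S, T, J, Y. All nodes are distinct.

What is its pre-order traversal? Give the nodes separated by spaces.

Y C J B G A R P K Z T M Q S

The last element of post-order is the root; it splits in-order into left and right subtrees.
Root Y: left subtree has 1 node {C}, right has 12 {B, A, G, Z, K, P, R, J, Q, M, T, S}.
  Root J: left subtree has 7 nodes {B, A, G, Z, K, P, R}, right has 4 {Q, M, T, S}.
    Root B: left subtree has 0 nodes { }, right has 6 {A, G, Z, K, P, R}.
      Root G: left subtree has 1 node {A}, right has 4 {Z, K, P, R}.
        Root R: left subtree has 3 nodes {Z, K, P}, right has 0 { }.
          Root P: left subtree has 2 nodes {Z, K}, right has 0 { }.
            Root K: left subtree has 1 node {Z}, right has 0 { }.
    Root T: left subtree has 2 nodes {Q, M}, right has 1 {S}.
      Root M: left subtree has 1 node {Q}, right has 0 { }.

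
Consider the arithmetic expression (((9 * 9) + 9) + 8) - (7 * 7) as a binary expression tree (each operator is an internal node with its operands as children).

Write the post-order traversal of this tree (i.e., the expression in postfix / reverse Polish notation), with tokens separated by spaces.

Post-order on an expression tree gives postfix notation: for each operator, emit left operand, right operand, then the operator.

9 9 * 9 + 8 + 7 7 * -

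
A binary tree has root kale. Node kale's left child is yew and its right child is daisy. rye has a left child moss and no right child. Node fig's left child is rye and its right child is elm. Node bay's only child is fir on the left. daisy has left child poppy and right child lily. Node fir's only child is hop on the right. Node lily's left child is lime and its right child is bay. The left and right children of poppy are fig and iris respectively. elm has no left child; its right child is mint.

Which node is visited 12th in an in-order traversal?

lily

In-order visits the left subtree, then the node, then the right subtree.
At kale: go left to yew.
  yew is a leaf — visit yew.
Visit kale.
At kale: go right to daisy.
  At daisy: go left to poppy.
    At poppy: go left to fig.
      At fig: go left to rye.
        At rye: go left to moss.
          moss is a leaf — visit moss.
        Visit rye.
        At rye: no right child.
      Visit fig.
      At fig: go right to elm.
        At elm: no left child.
        Visit elm.
        At elm: go right to mint.
          mint is a leaf — visit mint.
    Visit poppy.
    At poppy: go right to iris.
      iris is a leaf — visit iris.
  Visit daisy.
  At daisy: go right to lily.
    At lily: go left to lime.
      lime is a leaf — visit lime.
    Visit lily.
    At lily: go right to bay.
      At bay: go left to fir.
        At fir: no left child.
        Visit fir.
        At fir: go right to hop.
          hop is a leaf — visit hop.
      Visit bay.
      At bay: no right child.
Full in-order sequence: yew, kale, moss, rye, fig, elm, mint, poppy, iris, daisy, lime, lily, fir, hop, bay.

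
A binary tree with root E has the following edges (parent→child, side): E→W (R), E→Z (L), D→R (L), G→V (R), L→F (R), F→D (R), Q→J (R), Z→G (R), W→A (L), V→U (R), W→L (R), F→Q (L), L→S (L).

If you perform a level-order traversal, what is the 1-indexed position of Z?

Level-order visits nodes level by level from the root, left to right within each level.
Level 0: E
Level 1: Z, W
Level 2: G, A, L
Level 3: V, S, F
Level 4: U, Q, D
Level 5: J, R
Full level-order sequence: E, Z, W, G, A, L, V, S, F, U, Q, D, J, R.

2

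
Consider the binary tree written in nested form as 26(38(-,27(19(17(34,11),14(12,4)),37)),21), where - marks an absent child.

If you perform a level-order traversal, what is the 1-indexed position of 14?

Level-order visits nodes level by level from the root, left to right within each level.
Level 0: 26
Level 1: 38, 21
Level 2: 27
Level 3: 19, 37
Level 4: 17, 14
Level 5: 34, 11, 12, 4
Full level-order sequence: 26, 38, 21, 27, 19, 37, 17, 14, 34, 11, 12, 4.

8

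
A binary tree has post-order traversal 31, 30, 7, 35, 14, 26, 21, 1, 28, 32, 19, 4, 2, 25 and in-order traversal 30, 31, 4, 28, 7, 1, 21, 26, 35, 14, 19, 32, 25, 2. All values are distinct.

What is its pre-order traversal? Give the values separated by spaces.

The last element of post-order is the root; it splits in-order into left and right subtrees.
Root 25: left subtree has 12 nodes {30, 31, 4, 28, 7, 1, 21, 26, 35, 14, 19, 32}, right has 1 {2}.
  Root 4: left subtree has 2 nodes {30, 31}, right has 9 {28, 7, 1, 21, 26, 35, 14, 19, 32}.
    Root 30: left subtree has 0 nodes { }, right has 1 {31}.
    Root 19: left subtree has 7 nodes {28, 7, 1, 21, 26, 35, 14}, right has 1 {32}.
      Root 28: left subtree has 0 nodes { }, right has 6 {7, 1, 21, 26, 35, 14}.
        Root 1: left subtree has 1 node {7}, right has 4 {21, 26, 35, 14}.
          Root 21: left subtree has 0 nodes { }, right has 3 {26, 35, 14}.
            Root 26: left subtree has 0 nodes { }, right has 2 {35, 14}.
              Root 14: left subtree has 1 node {35}, right has 0 { }.

25 4 30 31 19 28 1 7 21 26 14 35 32 2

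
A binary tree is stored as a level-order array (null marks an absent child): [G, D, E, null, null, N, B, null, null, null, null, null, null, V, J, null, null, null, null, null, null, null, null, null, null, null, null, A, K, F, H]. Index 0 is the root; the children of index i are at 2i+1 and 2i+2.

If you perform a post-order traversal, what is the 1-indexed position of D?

1

Post-order visits the left subtree, then the right subtree, then the node.
At G: go left to D.
  D is a leaf — visit D.
At G: go right to E.
  At E: go left to N.
    N is a leaf — visit N.
  At E: go right to B.
    At B: go left to V.
      At V: go left to A.
        A is a leaf — visit A.
      At V: go right to K.
        K is a leaf — visit K.
      Visit V.
    At B: go right to J.
      At J: go left to F.
        F is a leaf — visit F.
      At J: go right to H.
        H is a leaf — visit H.
      Visit J.
    Visit B.
  Visit E.
Visit G.
Full post-order sequence: D, N, A, K, V, F, H, J, B, E, G.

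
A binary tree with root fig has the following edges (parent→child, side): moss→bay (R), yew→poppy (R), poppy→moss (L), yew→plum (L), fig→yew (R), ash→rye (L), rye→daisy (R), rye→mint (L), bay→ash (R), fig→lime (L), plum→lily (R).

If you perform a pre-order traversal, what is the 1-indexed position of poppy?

Pre-order visits the node, then its left subtree, then its right subtree.
Visit fig.
At fig: go left to lime.
  lime is a leaf — visit lime.
At fig: go right to yew.
  Visit yew.
  At yew: go left to plum.
    Visit plum.
    At plum: no left child.
    At plum: go right to lily.
      lily is a leaf — visit lily.
  At yew: go right to poppy.
    Visit poppy.
    At poppy: go left to moss.
      Visit moss.
      At moss: no left child.
      At moss: go right to bay.
        Visit bay.
        At bay: no left child.
        At bay: go right to ash.
          Visit ash.
          At ash: go left to rye.
            Visit rye.
            At rye: go left to mint.
              mint is a leaf — visit mint.
            At rye: go right to daisy.
              daisy is a leaf — visit daisy.
          At ash: no right child.
    At poppy: no right child.
Full pre-order sequence: fig, lime, yew, plum, lily, poppy, moss, bay, ash, rye, mint, daisy.

6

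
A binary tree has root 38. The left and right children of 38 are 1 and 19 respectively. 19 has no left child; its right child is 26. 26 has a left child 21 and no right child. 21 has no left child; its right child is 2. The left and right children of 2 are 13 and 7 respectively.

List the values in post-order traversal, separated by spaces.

Post-order visits the left subtree, then the right subtree, then the node.
At 38: go left to 1.
  1 is a leaf — visit 1.
At 38: go right to 19.
  At 19: no left child.
  At 19: go right to 26.
    At 26: go left to 21.
      At 21: no left child.
      At 21: go right to 2.
        At 2: go left to 13.
          13 is a leaf — visit 13.
        At 2: go right to 7.
          7 is a leaf — visit 7.
        Visit 2.
      Visit 21.
    At 26: no right child.
    Visit 26.
  Visit 19.
Visit 38.

1 13 7 2 21 26 19 38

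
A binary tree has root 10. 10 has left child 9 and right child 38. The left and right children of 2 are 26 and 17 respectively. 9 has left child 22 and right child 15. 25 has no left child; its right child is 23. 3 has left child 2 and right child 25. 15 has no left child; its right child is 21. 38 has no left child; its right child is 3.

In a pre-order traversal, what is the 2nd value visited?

9

Pre-order visits the node, then its left subtree, then its right subtree.
Visit 10.
At 10: go left to 9.
  Visit 9.
  At 9: go left to 22.
    22 is a leaf — visit 22.
  At 9: go right to 15.
    Visit 15.
    At 15: no left child.
    At 15: go right to 21.
      21 is a leaf — visit 21.
At 10: go right to 38.
  Visit 38.
  At 38: no left child.
  At 38: go right to 3.
    Visit 3.
    At 3: go left to 2.
      Visit 2.
      At 2: go left to 26.
        26 is a leaf — visit 26.
      At 2: go right to 17.
        17 is a leaf — visit 17.
    At 3: go right to 25.
      Visit 25.
      At 25: no left child.
      At 25: go right to 23.
        23 is a leaf — visit 23.
Full pre-order sequence: 10, 9, 22, 15, 21, 38, 3, 2, 26, 17, 25, 23.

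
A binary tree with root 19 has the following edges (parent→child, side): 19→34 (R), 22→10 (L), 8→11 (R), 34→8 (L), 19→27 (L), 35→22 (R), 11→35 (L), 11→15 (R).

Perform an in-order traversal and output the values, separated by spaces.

27 19 8 35 10 22 11 15 34

In-order visits the left subtree, then the node, then the right subtree.
At 19: go left to 27.
  27 is a leaf — visit 27.
Visit 19.
At 19: go right to 34.
  At 34: go left to 8.
    At 8: no left child.
    Visit 8.
    At 8: go right to 11.
      At 11: go left to 35.
        At 35: no left child.
        Visit 35.
        At 35: go right to 22.
          At 22: go left to 10.
            10 is a leaf — visit 10.
          Visit 22.
          At 22: no right child.
      Visit 11.
      At 11: go right to 15.
        15 is a leaf — visit 15.
  Visit 34.
  At 34: no right child.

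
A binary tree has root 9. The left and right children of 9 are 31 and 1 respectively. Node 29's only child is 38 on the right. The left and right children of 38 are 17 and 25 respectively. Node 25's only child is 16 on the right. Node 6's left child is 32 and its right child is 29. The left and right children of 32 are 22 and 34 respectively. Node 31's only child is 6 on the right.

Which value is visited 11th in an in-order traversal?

9

In-order visits the left subtree, then the node, then the right subtree.
At 9: go left to 31.
  At 31: no left child.
  Visit 31.
  At 31: go right to 6.
    At 6: go left to 32.
      At 32: go left to 22.
        22 is a leaf — visit 22.
      Visit 32.
      At 32: go right to 34.
        34 is a leaf — visit 34.
    Visit 6.
    At 6: go right to 29.
      At 29: no left child.
      Visit 29.
      At 29: go right to 38.
        At 38: go left to 17.
          17 is a leaf — visit 17.
        Visit 38.
        At 38: go right to 25.
          At 25: no left child.
          Visit 25.
          At 25: go right to 16.
            16 is a leaf — visit 16.
Visit 9.
At 9: go right to 1.
  1 is a leaf — visit 1.
Full in-order sequence: 31, 22, 32, 34, 6, 29, 17, 38, 25, 16, 9, 1.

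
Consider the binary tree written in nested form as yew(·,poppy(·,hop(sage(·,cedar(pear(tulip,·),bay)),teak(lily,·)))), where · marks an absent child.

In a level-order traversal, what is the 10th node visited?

tulip

Level-order visits nodes level by level from the root, left to right within each level.
Level 0: yew
Level 1: poppy
Level 2: hop
Level 3: sage, teak
Level 4: cedar, lily
Level 5: pear, bay
Level 6: tulip
Full level-order sequence: yew, poppy, hop, sage, teak, cedar, lily, pear, bay, tulip.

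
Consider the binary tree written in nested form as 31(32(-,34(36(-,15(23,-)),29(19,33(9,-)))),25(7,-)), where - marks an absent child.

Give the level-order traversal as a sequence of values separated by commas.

31, 32, 25, 34, 7, 36, 29, 15, 19, 33, 23, 9

Level-order visits nodes level by level from the root, left to right within each level.
Level 0: 31
Level 1: 32, 25
Level 2: 34, 7
Level 3: 36, 29
Level 4: 15, 19, 33
Level 5: 23, 9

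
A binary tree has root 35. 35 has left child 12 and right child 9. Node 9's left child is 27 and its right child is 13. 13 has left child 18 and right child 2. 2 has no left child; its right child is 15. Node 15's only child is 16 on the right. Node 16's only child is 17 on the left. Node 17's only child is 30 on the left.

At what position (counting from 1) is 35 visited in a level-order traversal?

1

Level-order visits nodes level by level from the root, left to right within each level.
Level 0: 35
Level 1: 12, 9
Level 2: 27, 13
Level 3: 18, 2
Level 4: 15
Level 5: 16
Level 6: 17
Level 7: 30
Full level-order sequence: 35, 12, 9, 27, 13, 18, 2, 15, 16, 17, 30.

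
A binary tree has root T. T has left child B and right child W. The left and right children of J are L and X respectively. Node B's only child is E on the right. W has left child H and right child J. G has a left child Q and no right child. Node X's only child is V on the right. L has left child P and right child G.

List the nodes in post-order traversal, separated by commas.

Post-order visits the left subtree, then the right subtree, then the node.
At T: go left to B.
  At B: no left child.
  At B: go right to E.
    E is a leaf — visit E.
  Visit B.
At T: go right to W.
  At W: go left to H.
    H is a leaf — visit H.
  At W: go right to J.
    At J: go left to L.
      At L: go left to P.
        P is a leaf — visit P.
      At L: go right to G.
        At G: go left to Q.
          Q is a leaf — visit Q.
        At G: no right child.
        Visit G.
      Visit L.
    At J: go right to X.
      At X: no left child.
      At X: go right to V.
        V is a leaf — visit V.
      Visit X.
    Visit J.
  Visit W.
Visit T.

E, B, H, P, Q, G, L, V, X, J, W, T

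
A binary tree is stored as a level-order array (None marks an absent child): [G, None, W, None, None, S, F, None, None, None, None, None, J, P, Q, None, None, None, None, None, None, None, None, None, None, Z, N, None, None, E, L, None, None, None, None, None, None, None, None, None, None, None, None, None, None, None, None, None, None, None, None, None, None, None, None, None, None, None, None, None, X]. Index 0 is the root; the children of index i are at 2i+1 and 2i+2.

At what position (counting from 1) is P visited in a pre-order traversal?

8

Pre-order visits the node, then its left subtree, then its right subtree.
Visit G.
At G: no left child.
At G: go right to W.
  Visit W.
  At W: go left to S.
    Visit S.
    At S: no left child.
    At S: go right to J.
      Visit J.
      At J: go left to Z.
        Z is a leaf — visit Z.
      At J: go right to N.
        N is a leaf — visit N.
  At W: go right to F.
    Visit F.
    At F: go left to P.
      P is a leaf — visit P.
    At F: go right to Q.
      Visit Q.
      At Q: go left to E.
        Visit E.
        At E: no left child.
        At E: go right to X.
          X is a leaf — visit X.
      At Q: go right to L.
        L is a leaf — visit L.
Full pre-order sequence: G, W, S, J, Z, N, F, P, Q, E, X, L.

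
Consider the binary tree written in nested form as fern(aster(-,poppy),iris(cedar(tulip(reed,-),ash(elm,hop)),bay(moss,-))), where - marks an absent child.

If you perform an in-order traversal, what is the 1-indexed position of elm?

7

In-order visits the left subtree, then the node, then the right subtree.
At fern: go left to aster.
  At aster: no left child.
  Visit aster.
  At aster: go right to poppy.
    poppy is a leaf — visit poppy.
Visit fern.
At fern: go right to iris.
  At iris: go left to cedar.
    At cedar: go left to tulip.
      At tulip: go left to reed.
        reed is a leaf — visit reed.
      Visit tulip.
      At tulip: no right child.
    Visit cedar.
    At cedar: go right to ash.
      At ash: go left to elm.
        elm is a leaf — visit elm.
      Visit ash.
      At ash: go right to hop.
        hop is a leaf — visit hop.
  Visit iris.
  At iris: go right to bay.
    At bay: go left to moss.
      moss is a leaf — visit moss.
    Visit bay.
    At bay: no right child.
Full in-order sequence: aster, poppy, fern, reed, tulip, cedar, elm, ash, hop, iris, moss, bay.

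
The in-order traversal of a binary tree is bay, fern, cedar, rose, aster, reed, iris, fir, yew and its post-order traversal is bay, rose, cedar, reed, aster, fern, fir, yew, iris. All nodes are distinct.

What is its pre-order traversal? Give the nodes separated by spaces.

The last element of post-order is the root; it splits in-order into left and right subtrees.
Root iris: left subtree has 6 nodes {bay, fern, cedar, rose, aster, reed}, right has 2 {fir, yew}.
  Root fern: left subtree has 1 node {bay}, right has 4 {cedar, rose, aster, reed}.
    Root aster: left subtree has 2 nodes {cedar, rose}, right has 1 {reed}.
      Root cedar: left subtree has 0 nodes { }, right has 1 {rose}.
  Root yew: left subtree has 1 node {fir}, right has 0 { }.

iris fern bay aster cedar rose reed yew fir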